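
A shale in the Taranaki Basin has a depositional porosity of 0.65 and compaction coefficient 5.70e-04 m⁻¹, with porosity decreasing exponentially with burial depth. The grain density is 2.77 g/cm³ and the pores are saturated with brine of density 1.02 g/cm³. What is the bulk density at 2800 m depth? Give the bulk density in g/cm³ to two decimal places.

2.54 g/cm³

Working in km (1 km = 1000 m; c in km⁻¹ = c in m⁻¹ × 1000):
Porosity at depth: n = 0.65·exp(−0.57×2.8) = 0.65×0.2027 = 0.1318
Bulk density: ρ_b = (1−n)ρ_g + n·ρ_f = 0.8682×2.77 + 0.1318×1.02
       = 2.405 + 0.134 = 2.539 g/cm³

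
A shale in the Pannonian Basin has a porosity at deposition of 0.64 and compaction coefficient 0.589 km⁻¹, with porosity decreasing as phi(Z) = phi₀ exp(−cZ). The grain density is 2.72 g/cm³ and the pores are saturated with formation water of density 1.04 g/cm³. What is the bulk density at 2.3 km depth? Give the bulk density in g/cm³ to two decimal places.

Porosity at depth: phi = 0.64·exp(−0.589×2.3) = 0.64×0.2580 = 0.1651
Bulk density: ρ_b = (1−phi)ρ_g + phi·ρ_f = 0.8349×2.72 + 0.1651×1.04
       = 2.271 + 0.172 = 2.443 g/cm³

2.44 g/cm³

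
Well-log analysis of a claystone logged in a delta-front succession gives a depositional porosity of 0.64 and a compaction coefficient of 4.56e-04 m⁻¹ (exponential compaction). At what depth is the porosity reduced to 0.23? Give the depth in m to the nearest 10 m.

2240 m

Working in km (1 km = 1000 m; c in km⁻¹ = c in m⁻¹ × 1000):
Invert Athy's law: Z = ln(φ₀/φ) / c
Z = ln(0.64/0.23) / 0.456 = ln(2.783) / 0.456 = 1.0234 / 0.456 = 2.244 km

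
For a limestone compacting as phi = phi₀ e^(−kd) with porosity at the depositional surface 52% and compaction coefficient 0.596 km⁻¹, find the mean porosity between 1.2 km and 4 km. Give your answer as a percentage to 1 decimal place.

12.4%

⟨phi⟩ = (1/(d₂−d₁)) ∫ phi₀ e^(−kd) dd = phi₀·(e^(−k·d₁) − e^(−k·d₂)) / (k·(d₂−d₁))
e^(−0.596×1.2) = 0.4891; e^(−0.596×4) = 0.0922
⟨phi⟩ = 0.52 × (0.4891 − 0.0922) / (0.596 × 2.8) = 0.52 × 0.2378 = 0.1237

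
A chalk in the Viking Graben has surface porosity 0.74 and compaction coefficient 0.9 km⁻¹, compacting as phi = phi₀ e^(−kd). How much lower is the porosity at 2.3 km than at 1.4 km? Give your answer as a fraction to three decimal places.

0.117

phi(1.4) = 0.74·e^(−0.9×1.4) = 0.2099
phi(2.3) = 0.74·e^(−0.9×2.3) = 0.0934
Δphi = 0.2099 − 0.0934 = 0.1165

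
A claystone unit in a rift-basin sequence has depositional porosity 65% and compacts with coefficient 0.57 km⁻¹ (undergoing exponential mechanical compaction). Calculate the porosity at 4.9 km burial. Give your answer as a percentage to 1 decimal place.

4.0%

φ = φ₀·exp(−c·z) = 0.65 × exp(−0.57 × 4.9) = 0.65 × exp(−2.793)
  = 0.65 × 0.0612 = 0.0398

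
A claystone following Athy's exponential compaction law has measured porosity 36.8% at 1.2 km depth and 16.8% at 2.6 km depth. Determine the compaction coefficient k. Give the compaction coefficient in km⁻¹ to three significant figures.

Athy: φ(z) = φ₀ e^(−kz) ⇒ φ₁/φ₂ = e^{k(z₂−z₁)} ⇒ k = ln(φ₁/φ₂)/(z₂−z₁)
k = ln(0.368/0.168) / (2.6 − 1.2) = ln(2.19) / 1.4 = 0.7841 / 1.4 = 0.5601 km⁻¹

0.560 km⁻¹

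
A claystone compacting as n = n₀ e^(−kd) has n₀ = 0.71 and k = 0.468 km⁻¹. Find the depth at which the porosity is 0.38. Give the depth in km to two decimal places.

1.34 km

Invert Athy's law: d = ln(n₀/n) / k
d = ln(0.71/0.38) / 0.468 = ln(1.868) / 0.468 = 0.6251 / 0.468 = 1.336 km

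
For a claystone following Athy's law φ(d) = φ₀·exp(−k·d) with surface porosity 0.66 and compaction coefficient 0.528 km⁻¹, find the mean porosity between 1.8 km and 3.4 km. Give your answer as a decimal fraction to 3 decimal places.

⟨φ⟩ = (1/(d₂−d₁)) ∫ φ₀ e^(−kd) dd = φ₀·(e^(−k·d₁) − e^(−k·d₂)) / (k·(d₂−d₁))
e^(−0.528×1.8) = 0.3866; e^(−0.528×3.4) = 0.1661
⟨φ⟩ = 0.66 × (0.3866 − 0.1661) / (0.528 × 1.6) = 0.66 × 0.2610 = 0.1723

0.172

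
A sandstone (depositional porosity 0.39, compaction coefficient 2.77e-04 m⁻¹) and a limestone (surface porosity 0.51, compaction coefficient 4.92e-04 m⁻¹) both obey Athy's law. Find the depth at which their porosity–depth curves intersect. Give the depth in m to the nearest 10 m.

1250 m

Working in km (1 km = 1000 m; c in km⁻¹ = c in m⁻¹ × 1000):
Set phi₀ₐ e^(−cₐz) = phi₀ᵦ e^(−cᵦz) ⇒ ln(phi₀ₐ/phi₀ᵦ) = (cₐ − cᵦ)·z
z = ln(0.39/0.51) / (0.277 − 0.492) = -0.2683 / -0.215 = 1.248 km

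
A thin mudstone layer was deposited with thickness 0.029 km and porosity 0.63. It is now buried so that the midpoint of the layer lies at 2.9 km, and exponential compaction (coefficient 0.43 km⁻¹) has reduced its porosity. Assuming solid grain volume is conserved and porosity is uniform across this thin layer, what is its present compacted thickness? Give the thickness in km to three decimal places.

Porosity at 2.9 km: phi = 0.63·exp(−0.43×2.9) = 0.1810
Solid-volume conservation: h(1−phi) = h₀(1−phi₀) ⇒ h = h₀·(1−phi₀)/(1−phi)
h = 0.029 × (1 − 0.63)/(1 − 0.1810) = 0.029 × 0.4518 = 0.0131 km

0.013 km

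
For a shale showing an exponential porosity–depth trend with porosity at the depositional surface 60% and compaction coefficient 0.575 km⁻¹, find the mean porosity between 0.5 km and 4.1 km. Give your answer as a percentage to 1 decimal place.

19.0%

⟨φ⟩ = (1/(d₂−d₁)) ∫ φ₀ e^(−cd) dd = φ₀·(e^(−c·d₁) − e^(−c·d₂)) / (c·(d₂−d₁))
e^(−0.575×0.5) = 0.7501; e^(−0.575×4.1) = 0.0947
⟨φ⟩ = 0.6 × (0.7501 − 0.0947) / (0.575 × 3.6) = 0.6 × 0.3167 = 0.1900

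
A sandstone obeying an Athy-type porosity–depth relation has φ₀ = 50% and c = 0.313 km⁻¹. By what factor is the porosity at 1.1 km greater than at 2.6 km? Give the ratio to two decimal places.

1.60

φ(Z₁)/φ(Z₂) = e^(−c·Z₁)/e^(−c·Z₂) = e^{c(Z₂−Z₁)}
= exp(0.313 × 1.5) = exp(0.4695) = 1.5992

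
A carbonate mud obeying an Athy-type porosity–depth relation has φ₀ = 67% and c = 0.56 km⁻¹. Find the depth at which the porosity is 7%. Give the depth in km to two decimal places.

4.03 km

Invert Athy's law: Z = ln(φ₀/φ) / c
Z = ln(0.67/0.07) / 0.56 = ln(9.571) / 0.56 = 2.2588 / 0.56 = 4.034 km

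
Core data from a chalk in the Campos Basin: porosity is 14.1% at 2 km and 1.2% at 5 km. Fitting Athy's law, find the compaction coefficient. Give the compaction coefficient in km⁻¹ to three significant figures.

Athy: phi(d) = phi₀ e^(−cd) ⇒ phi₁/phi₂ = e^{c(d₂−d₁)} ⇒ c = ln(phi₁/phi₂)/(d₂−d₁)
c = ln(0.141/0.012) / (5 − 2) = ln(11.75) / 3 = 2.4639 / 3 = 0.8213 km⁻¹

0.821 km⁻¹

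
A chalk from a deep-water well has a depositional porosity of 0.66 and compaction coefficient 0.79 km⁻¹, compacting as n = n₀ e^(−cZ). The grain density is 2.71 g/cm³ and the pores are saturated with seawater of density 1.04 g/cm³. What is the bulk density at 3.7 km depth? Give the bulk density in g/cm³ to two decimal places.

2.65 g/cm³

Porosity at depth: n = 0.66·exp(−0.79×3.7) = 0.66×0.0538 = 0.0355
Bulk density: ρ_b = (1−n)ρ_g + n·ρ_f = 0.9645×2.71 + 0.0355×1.04
       = 2.614 + 0.037 = 2.651 g/cm³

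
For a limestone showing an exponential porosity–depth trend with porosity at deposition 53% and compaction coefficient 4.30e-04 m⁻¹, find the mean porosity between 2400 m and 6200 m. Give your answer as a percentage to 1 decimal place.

9.3%

Working in km (1 km = 1000 m; k in km⁻¹ = k in m⁻¹ × 1000):
⟨φ⟩ = (1/(d₂−d₁)) ∫ φ₀ e^(−kd) dd = φ₀·(e^(−k·d₁) − e^(−k·d₂)) / (k·(d₂−d₁))
e^(−0.43×2.4) = 0.3563; e^(−0.43×6.2) = 0.0695
⟨φ⟩ = 0.53 × (0.3563 − 0.0695) / (0.43 × 3.8) = 0.53 × 0.1755 = 0.0930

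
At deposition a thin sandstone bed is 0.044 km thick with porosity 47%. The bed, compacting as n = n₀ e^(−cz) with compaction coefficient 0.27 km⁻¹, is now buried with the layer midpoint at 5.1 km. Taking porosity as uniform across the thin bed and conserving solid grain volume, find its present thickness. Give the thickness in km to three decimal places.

0.026 km

Porosity at 5.1 km: n = 0.47·exp(−0.27×5.1) = 0.1186
Solid-volume conservation: h(1−n) = h₀(1−n₀) ⇒ h = h₀·(1−n₀)/(1−n)
h = 0.044 × (1 − 0.47)/(1 − 0.1186) = 0.044 × 0.6013 = 0.0265 km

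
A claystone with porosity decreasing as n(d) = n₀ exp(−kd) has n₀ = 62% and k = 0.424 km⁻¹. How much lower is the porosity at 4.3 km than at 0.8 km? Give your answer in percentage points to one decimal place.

n(0.8) = 0.62·e^(−0.424×0.8) = 0.4417
n(4.3) = 0.62·e^(−0.424×4.3) = 0.1001
Δn = 0.4417 − 0.1001 = 0.3415

34.2 percentage points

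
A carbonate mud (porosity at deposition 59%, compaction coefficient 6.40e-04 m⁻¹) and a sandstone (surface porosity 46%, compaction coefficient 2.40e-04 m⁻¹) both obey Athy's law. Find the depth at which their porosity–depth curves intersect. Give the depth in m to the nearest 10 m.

Working in km (1 km = 1000 m; k in km⁻¹ = k in m⁻¹ × 1000):
Set n₀ₐ e^(−kₐd) = n₀ᵦ e^(−kᵦd) ⇒ ln(n₀ₐ/n₀ᵦ) = (kₐ − kᵦ)·d
d = ln(0.59/0.46) / (0.64 − 0.24) = 0.2489 / 0.4 = 0.622 km

620 m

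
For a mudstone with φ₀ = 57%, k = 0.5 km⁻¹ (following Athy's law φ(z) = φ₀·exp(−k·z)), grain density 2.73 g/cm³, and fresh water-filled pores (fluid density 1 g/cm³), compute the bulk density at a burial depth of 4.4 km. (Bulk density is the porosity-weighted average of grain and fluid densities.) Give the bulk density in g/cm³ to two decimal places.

2.62 g/cm³

Porosity at depth: φ = 0.57·exp(−0.5×4.4) = 0.57×0.1108 = 0.0632
Bulk density: ρ_b = (1−φ)ρ_g + φ·ρ_f = 0.9368×2.73 + 0.0632×1
       = 2.558 + 0.063 = 2.621 g/cm³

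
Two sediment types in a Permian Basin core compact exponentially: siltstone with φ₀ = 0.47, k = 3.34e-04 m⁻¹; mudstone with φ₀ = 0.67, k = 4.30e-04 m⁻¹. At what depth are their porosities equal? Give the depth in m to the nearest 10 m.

3690 m

Working in km (1 km = 1000 m; k in km⁻¹ = k in m⁻¹ × 1000):
Set φ₀ₐ e^(−kₐd) = φ₀ᵦ e^(−kᵦd) ⇒ ln(φ₀ₐ/φ₀ᵦ) = (kₐ − kᵦ)·d
d = ln(0.47/0.67) / (0.334 − 0.43) = -0.3545 / -0.096 = 3.693 km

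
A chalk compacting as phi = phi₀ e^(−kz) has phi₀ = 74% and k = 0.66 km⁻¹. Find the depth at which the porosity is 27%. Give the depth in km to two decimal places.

Invert Athy's law: z = ln(phi₀/phi) / k
z = ln(0.74/0.27) / 0.66 = ln(2.741) / 0.66 = 1.0082 / 0.66 = 1.528 km

1.53 km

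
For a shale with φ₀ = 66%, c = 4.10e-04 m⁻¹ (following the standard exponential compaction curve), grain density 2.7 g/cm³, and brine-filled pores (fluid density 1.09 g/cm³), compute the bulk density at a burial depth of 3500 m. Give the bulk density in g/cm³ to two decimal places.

2.45 g/cm³

Working in km (1 km = 1000 m; c in km⁻¹ = c in m⁻¹ × 1000):
Porosity at depth: φ = 0.66·exp(−0.41×3.5) = 0.66×0.2381 = 0.1572
Bulk density: ρ_b = (1−φ)ρ_g + φ·ρ_f = 0.8428×2.7 + 0.1572×1.09
       = 2.276 + 0.171 = 2.447 g/cm³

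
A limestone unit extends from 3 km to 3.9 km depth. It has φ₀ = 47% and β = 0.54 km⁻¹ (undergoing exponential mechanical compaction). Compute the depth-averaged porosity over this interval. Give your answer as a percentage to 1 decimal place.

7.4%

⟨φ⟩ = (1/(Z₂−Z₁)) ∫ φ₀ e^(−βZ) dZ = φ₀·(e^(−β·Z₁) − e^(−β·Z₂)) / (β·(Z₂−Z₁))
e^(−0.54×3) = 0.1979; e^(−0.54×3.9) = 0.1217
⟨φ⟩ = 0.47 × (0.1979 − 0.1217) / (0.54 × 0.9) = 0.47 × 0.1567 = 0.0737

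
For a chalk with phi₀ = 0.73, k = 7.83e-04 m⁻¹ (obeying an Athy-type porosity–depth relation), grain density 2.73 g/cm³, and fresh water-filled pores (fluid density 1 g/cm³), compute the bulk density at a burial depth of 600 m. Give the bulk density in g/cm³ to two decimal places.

1.94 g/cm³

Working in km (1 km = 1000 m; k in km⁻¹ = k in m⁻¹ × 1000):
Porosity at depth: phi = 0.73·exp(−0.783×0.6) = 0.73×0.6251 = 0.4563
Bulk density: ρ_b = (1−phi)ρ_g + phi·ρ_f = 0.5437×2.73 + 0.4563×1
       = 1.484 + 0.456 = 1.941 g/cm³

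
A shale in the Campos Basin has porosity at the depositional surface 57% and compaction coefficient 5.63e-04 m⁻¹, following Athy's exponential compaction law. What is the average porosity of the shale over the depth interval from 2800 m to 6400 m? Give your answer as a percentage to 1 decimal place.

Working in km (1 km = 1000 m; k in km⁻¹ = k in m⁻¹ × 1000):
⟨phi⟩ = (1/(z₂−z₁)) ∫ phi₀ e^(−kz) dz = phi₀·(e^(−k·z₁) − e^(−k·z₂)) / (k·(z₂−z₁))
e^(−0.563×2.8) = 0.2067; e^(−0.563×6.4) = 0.0272
⟨phi⟩ = 0.57 × (0.2067 − 0.0272) / (0.563 × 3.6) = 0.57 × 0.0886 = 0.0505

5.0%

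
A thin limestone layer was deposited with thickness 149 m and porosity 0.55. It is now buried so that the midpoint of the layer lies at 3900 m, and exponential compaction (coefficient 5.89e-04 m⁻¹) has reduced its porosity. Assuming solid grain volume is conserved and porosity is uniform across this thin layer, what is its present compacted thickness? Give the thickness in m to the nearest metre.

Working in km (1 km = 1000 m; k in km⁻¹ = k in m⁻¹ × 1000):
Porosity at 3.9 km: n = 0.55·exp(−0.589×3.9) = 0.0553
Solid-volume conservation: h(1−n) = h₀(1−n₀) ⇒ h = h₀·(1−n₀)/(1−n)
h = 0.149 × (1 − 0.55)/(1 − 0.0553) = 0.149 × 0.4763 = 0.0710 km

71 m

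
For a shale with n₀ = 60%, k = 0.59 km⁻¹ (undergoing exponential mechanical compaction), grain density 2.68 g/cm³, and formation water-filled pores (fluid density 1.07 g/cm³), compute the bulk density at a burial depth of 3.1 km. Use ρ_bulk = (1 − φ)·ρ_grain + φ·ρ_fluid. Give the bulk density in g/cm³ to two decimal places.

2.52 g/cm³

Porosity at depth: n = 0.6·exp(−0.59×3.1) = 0.6×0.1606 = 0.0963
Bulk density: ρ_b = (1−n)ρ_g + n·ρ_f = 0.9037×2.68 + 0.0963×1.07
       = 2.422 + 0.103 = 2.525 g/cm³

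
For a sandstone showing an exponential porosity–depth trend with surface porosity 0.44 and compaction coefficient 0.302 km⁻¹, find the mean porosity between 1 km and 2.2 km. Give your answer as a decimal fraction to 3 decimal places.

0.273

⟨n⟩ = (1/(z₂−z₁)) ∫ n₀ e^(−kz) dz = n₀·(e^(−k·z₁) − e^(−k·z₂)) / (k·(z₂−z₁))
e^(−0.302×1) = 0.7393; e^(−0.302×2.2) = 0.5146
⟨n⟩ = 0.44 × (0.7393 − 0.5146) / (0.302 × 1.2) = 0.44 × 0.6202 = 0.2729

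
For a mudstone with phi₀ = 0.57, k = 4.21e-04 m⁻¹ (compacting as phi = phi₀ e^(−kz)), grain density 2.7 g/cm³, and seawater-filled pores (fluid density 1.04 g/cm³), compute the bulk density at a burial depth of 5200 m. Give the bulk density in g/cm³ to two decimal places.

2.59 g/cm³

Working in km (1 km = 1000 m; k in km⁻¹ = k in m⁻¹ × 1000):
Porosity at depth: phi = 0.57·exp(−0.421×5.2) = 0.57×0.1120 = 0.0638
Bulk density: ρ_b = (1−phi)ρ_g + phi·ρ_f = 0.9362×2.7 + 0.0638×1.04
       = 2.528 + 0.066 = 2.594 g/cm³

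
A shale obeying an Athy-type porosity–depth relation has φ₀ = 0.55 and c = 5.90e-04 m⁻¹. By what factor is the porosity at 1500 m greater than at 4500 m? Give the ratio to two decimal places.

5.87

Working in km (1 km = 1000 m; c in km⁻¹ = c in m⁻¹ × 1000):
φ(Z₁)/φ(Z₂) = e^(−c·Z₁)/e^(−c·Z₂) = e^{c(Z₂−Z₁)}
= exp(0.59 × 3) = exp(1.77) = 5.8709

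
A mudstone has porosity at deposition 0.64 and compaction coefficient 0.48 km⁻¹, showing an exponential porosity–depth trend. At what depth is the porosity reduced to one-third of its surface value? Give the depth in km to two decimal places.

n/n₀ = 1/3 ⇒ exp(−k·d) = 1/3 ⇒ d = ln(3) / k
d = 1.0986 / 0.48 = 2.289 km

2.29 km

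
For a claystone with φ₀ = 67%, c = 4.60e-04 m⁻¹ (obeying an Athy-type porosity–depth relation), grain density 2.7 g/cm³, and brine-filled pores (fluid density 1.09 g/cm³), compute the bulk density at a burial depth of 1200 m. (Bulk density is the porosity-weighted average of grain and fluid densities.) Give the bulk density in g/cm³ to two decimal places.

Working in km (1 km = 1000 m; c in km⁻¹ = c in m⁻¹ × 1000):
Porosity at depth: φ = 0.67·exp(−0.46×1.2) = 0.67×0.5758 = 0.3858
Bulk density: ρ_b = (1−φ)ρ_g + φ·ρ_f = 0.6142×2.7 + 0.3858×1.09
       = 1.658 + 0.421 = 2.079 g/cm³

2.08 g/cm³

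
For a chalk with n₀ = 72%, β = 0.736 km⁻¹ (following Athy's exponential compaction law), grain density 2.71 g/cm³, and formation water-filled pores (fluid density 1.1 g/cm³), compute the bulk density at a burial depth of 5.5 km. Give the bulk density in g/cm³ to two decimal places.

Porosity at depth: n = 0.72·exp(−0.736×5.5) = 0.72×0.0175 = 0.0126
Bulk density: ρ_b = (1−n)ρ_g + n·ρ_f = 0.9874×2.71 + 0.0126×1.1
       = 2.676 + 0.014 = 2.690 g/cm³

2.69 g/cm³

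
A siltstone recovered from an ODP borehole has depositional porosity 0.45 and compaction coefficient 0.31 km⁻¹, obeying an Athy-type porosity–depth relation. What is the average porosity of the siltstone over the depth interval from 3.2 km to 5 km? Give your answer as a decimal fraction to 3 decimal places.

⟨phi⟩ = (1/(Z₂−Z₁)) ∫ phi₀ e^(−βZ) dZ = phi₀·(e^(−β·Z₁) − e^(−β·Z₂)) / (β·(Z₂−Z₁))
e^(−0.31×3.2) = 0.3708; e^(−0.31×5) = 0.2122
⟨phi⟩ = 0.45 × (0.3708 − 0.2122) / (0.31 × 1.8) = 0.45 × 0.2842 = 0.1279

0.128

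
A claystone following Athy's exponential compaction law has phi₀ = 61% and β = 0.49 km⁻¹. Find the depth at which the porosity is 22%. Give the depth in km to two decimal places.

2.08 km

Invert Athy's law: z = ln(phi₀/phi) / β
z = ln(0.61/0.22) / 0.49 = ln(2.773) / 0.49 = 1.0198 / 0.49 = 2.081 km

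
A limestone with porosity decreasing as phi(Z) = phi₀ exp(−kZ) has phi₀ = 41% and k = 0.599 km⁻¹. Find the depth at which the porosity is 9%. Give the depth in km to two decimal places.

Invert Athy's law: Z = ln(phi₀/phi) / k
Z = ln(0.41/0.09) / 0.599 = ln(4.556) / 0.599 = 1.5163 / 0.599 = 2.531 km

2.53 km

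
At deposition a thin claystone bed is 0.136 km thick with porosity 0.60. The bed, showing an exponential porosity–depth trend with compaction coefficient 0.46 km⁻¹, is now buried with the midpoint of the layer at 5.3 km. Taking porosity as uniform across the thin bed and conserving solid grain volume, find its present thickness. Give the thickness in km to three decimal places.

0.057 km

Porosity at 5.3 km: phi = 0.6·exp(−0.46×5.3) = 0.0524
Solid-volume conservation: h(1−phi) = h₀(1−phi₀) ⇒ h = h₀·(1−phi₀)/(1−phi)
h = 0.136 × (1 − 0.6)/(1 − 0.0524) = 0.136 × 0.4221 = 0.0574 km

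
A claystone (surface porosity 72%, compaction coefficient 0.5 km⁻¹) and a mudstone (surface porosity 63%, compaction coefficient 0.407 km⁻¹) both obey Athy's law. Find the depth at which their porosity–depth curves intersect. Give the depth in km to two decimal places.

Set φ₀ₐ e^(−βₐd) = φ₀ᵦ e^(−βᵦd) ⇒ ln(φ₀ₐ/φ₀ᵦ) = (βₐ − βᵦ)·d
d = ln(0.72/0.63) / (0.5 − 0.407) = 0.1335 / 0.093 = 1.436 km

1.44 km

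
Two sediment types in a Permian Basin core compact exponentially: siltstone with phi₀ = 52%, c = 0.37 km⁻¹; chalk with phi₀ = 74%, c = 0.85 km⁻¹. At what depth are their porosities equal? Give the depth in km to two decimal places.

0.74 km

Set phi₀ₐ e^(−cₐd) = phi₀ᵦ e^(−cᵦd) ⇒ ln(phi₀ₐ/phi₀ᵦ) = (cₐ − cᵦ)·d
d = ln(0.52/0.74) / (0.37 − 0.85) = -0.3528 / -0.48 = 0.735 km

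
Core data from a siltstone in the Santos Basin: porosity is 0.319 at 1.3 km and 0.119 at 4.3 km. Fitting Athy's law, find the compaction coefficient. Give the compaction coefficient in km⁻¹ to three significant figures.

0.329 km⁻¹

Athy: φ(d) = φ₀ e^(−kd) ⇒ φ₁/φ₂ = e^{k(d₂−d₁)} ⇒ k = ln(φ₁/φ₂)/(d₂−d₁)
k = ln(0.319/0.119) / (4.3 − 1.3) = ln(2.681) / 3 = 0.9861 / 3 = 0.3287 km⁻¹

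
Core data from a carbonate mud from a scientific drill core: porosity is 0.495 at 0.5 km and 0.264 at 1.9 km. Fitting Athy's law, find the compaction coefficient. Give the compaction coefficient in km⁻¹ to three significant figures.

0.449 km⁻¹

Athy: n(Z) = n₀ e^(−kZ) ⇒ n₁/n₂ = e^{k(Z₂−Z₁)} ⇒ k = ln(n₁/n₂)/(Z₂−Z₁)
k = ln(0.495/0.264) / (1.9 − 0.5) = ln(1.875) / 1.4 = 0.6286 / 1.4 = 0.449 km⁻¹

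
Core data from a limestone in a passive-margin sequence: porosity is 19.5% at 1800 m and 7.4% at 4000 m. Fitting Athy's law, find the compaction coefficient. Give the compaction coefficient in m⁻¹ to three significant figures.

0.000440 m⁻¹

Working in km (1 km = 1000 m; β in km⁻¹ = β in m⁻¹ × 1000):
Athy: n(z) = n₀ e^(−βz) ⇒ n₁/n₂ = e^{β(z₂−z₁)} ⇒ β = ln(n₁/n₂)/(z₂−z₁)
β = ln(0.195/0.074) / (4 − 1.8) = ln(2.635) / 2.2 = 0.9689 / 2.2 = 0.4404 km⁻¹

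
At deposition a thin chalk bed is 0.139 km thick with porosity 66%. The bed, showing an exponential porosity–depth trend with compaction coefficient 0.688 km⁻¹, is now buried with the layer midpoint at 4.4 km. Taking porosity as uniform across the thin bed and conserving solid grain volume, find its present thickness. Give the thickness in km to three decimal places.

Porosity at 4.4 km: phi = 0.66·exp(−0.688×4.4) = 0.0320
Solid-volume conservation: h(1−phi) = h₀(1−phi₀) ⇒ h = h₀·(1−phi₀)/(1−phi)
h = 0.139 × (1 − 0.66)/(1 − 0.0320) = 0.139 × 0.3512 = 0.0488 km

0.049 km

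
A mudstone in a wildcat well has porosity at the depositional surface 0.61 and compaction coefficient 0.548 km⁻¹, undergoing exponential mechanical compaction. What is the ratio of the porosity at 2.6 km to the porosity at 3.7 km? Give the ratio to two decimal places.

phi(z₁)/phi(z₂) = e^(−k·z₁)/e^(−k·z₂) = e^{k(z₂−z₁)}
= exp(0.548 × 1.1) = exp(0.6028) = 1.8272

1.83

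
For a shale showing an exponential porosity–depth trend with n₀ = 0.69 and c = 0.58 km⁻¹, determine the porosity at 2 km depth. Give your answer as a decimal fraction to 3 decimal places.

n = n₀·exp(−c·z) = 0.69 × exp(−0.58 × 2) = 0.69 × exp(−1.16)
  = 0.69 × 0.3135 = 0.2163

0.216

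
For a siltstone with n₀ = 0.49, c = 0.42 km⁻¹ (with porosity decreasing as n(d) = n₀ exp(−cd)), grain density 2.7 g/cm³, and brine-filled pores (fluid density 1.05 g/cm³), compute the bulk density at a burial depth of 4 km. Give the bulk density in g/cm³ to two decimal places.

Porosity at depth: n = 0.49·exp(−0.42×4) = 0.49×0.1864 = 0.0913
Bulk density: ρ_b = (1−n)ρ_g + n·ρ_f = 0.9087×2.7 + 0.0913×1.05
       = 2.453 + 0.096 = 2.549 g/cm³

2.55 g/cm³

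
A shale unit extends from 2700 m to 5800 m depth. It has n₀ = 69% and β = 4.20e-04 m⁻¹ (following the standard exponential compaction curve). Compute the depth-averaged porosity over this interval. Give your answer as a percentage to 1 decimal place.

Working in km (1 km = 1000 m; β in km⁻¹ = β in m⁻¹ × 1000):
⟨n⟩ = (1/(d₂−d₁)) ∫ n₀ e^(−βd) dd = n₀·(e^(−β·d₁) − e^(−β·d₂)) / (β·(d₂−d₁))
e^(−0.42×2.7) = 0.3217; e^(−0.42×5.8) = 0.0875
⟨n⟩ = 0.69 × (0.3217 − 0.0875) / (0.42 × 3.1) = 0.69 × 0.1799 = 0.1241

12.4%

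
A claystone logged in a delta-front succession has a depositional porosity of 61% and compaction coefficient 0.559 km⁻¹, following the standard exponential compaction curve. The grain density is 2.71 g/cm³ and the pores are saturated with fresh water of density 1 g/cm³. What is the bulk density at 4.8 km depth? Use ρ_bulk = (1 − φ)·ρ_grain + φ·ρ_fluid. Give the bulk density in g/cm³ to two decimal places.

Porosity at depth: n = 0.61·exp(−0.559×4.8) = 0.61×0.0683 = 0.0417
Bulk density: ρ_b = (1−n)ρ_g + n·ρ_f = 0.9583×2.71 + 0.0417×1
       = 2.597 + 0.042 = 2.639 g/cm³

2.64 g/cm³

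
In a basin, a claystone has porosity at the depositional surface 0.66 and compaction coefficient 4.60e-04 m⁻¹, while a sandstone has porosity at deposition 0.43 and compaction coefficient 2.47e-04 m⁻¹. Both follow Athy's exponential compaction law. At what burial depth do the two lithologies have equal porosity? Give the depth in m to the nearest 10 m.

Working in km (1 km = 1000 m; β in km⁻¹ = β in m⁻¹ × 1000):
Set φ₀ₐ e^(−βₐd) = φ₀ᵦ e^(−βᵦd) ⇒ ln(φ₀ₐ/φ₀ᵦ) = (βₐ − βᵦ)·d
d = ln(0.66/0.43) / (0.46 − 0.247) = 0.4285 / 0.213 = 2.012 km

2010 m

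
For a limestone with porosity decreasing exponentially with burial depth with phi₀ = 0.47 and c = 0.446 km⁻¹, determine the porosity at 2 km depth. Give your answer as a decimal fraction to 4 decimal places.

0.1926

phi = phi₀·exp(−c·Z) = 0.47 × exp(−0.446 × 2) = 0.47 × exp(−0.892)
  = 0.47 × 0.4098 = 0.1926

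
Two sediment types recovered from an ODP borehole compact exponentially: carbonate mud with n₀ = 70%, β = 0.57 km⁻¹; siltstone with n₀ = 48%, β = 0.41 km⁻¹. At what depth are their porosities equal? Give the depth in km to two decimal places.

Set n₀ₐ e^(−βₐz) = n₀ᵦ e^(−βᵦz) ⇒ ln(n₀ₐ/n₀ᵦ) = (βₐ − βᵦ)·z
z = ln(0.7/0.48) / (0.57 − 0.41) = 0.3773 / 0.16 = 2.358 km

2.36 km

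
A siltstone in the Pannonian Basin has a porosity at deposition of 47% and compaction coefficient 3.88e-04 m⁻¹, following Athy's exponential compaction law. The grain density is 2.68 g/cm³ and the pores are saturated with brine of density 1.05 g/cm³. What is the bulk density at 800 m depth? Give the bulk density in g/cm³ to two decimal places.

2.12 g/cm³

Working in km (1 km = 1000 m; k in km⁻¹ = k in m⁻¹ × 1000):
Porosity at depth: phi = 0.47·exp(−0.388×0.8) = 0.47×0.7332 = 0.3446
Bulk density: ρ_b = (1−phi)ρ_g + phi·ρ_f = 0.6554×2.68 + 0.3446×1.05
       = 1.757 + 0.362 = 2.118 g/cm³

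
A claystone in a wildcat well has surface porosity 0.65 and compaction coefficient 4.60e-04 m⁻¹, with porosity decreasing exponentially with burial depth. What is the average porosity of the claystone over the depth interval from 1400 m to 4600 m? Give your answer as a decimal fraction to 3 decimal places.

0.179

Working in km (1 km = 1000 m; k in km⁻¹ = k in m⁻¹ × 1000):
⟨phi⟩ = (1/(d₂−d₁)) ∫ phi₀ e^(−kd) dd = phi₀·(e^(−k·d₁) − e^(−k·d₂)) / (k·(d₂−d₁))
e^(−0.46×1.4) = 0.5252; e^(−0.46×4.6) = 0.1205
⟨phi⟩ = 0.65 × (0.5252 − 0.1205) / (0.46 × 3.2) = 0.65 × 0.2749 = 0.1787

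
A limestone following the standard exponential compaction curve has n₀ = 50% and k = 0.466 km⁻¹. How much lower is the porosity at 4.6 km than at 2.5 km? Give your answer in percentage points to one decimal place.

n(2.5) = 0.5·e^(−0.466×2.5) = 0.1560
n(4.6) = 0.5·e^(−0.466×4.6) = 0.0586
Δn = 0.1560 − 0.0586 = 0.0973

9.7 percentage points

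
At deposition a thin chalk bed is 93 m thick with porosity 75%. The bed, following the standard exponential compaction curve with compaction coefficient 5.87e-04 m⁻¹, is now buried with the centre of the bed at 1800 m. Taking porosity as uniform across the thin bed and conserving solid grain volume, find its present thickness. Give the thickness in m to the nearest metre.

Working in km (1 km = 1000 m; β in km⁻¹ = β in m⁻¹ × 1000):
Porosity at 1.8 km: φ = 0.75·exp(−0.587×1.8) = 0.2607
Solid-volume conservation: h(1−φ) = h₀(1−φ₀) ⇒ h = h₀·(1−φ₀)/(1−φ)
h = 0.093 × (1 − 0.75)/(1 − 0.2607) = 0.093 × 0.3382 = 0.0314 km

31 m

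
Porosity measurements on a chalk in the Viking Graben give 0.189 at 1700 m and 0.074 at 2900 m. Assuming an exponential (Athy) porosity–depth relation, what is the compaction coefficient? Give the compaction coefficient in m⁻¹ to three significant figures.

0.000781 m⁻¹

Working in km (1 km = 1000 m; c in km⁻¹ = c in m⁻¹ × 1000):
Athy: φ(z) = φ₀ e^(−cz) ⇒ φ₁/φ₂ = e^{c(z₂−z₁)} ⇒ c = ln(φ₁/φ₂)/(z₂−z₁)
c = ln(0.189/0.074) / (2.9 − 1.7) = ln(2.554) / 1.2 = 0.9377 / 1.2 = 0.7814 km⁻¹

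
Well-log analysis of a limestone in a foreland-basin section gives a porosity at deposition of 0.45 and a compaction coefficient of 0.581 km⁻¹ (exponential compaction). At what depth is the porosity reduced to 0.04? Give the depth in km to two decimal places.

Invert Athy's law: Z = ln(phi₀/phi) / c
Z = ln(0.45/0.04) / 0.581 = ln(11.25) / 0.581 = 2.4204 / 0.581 = 4.166 km

4.17 km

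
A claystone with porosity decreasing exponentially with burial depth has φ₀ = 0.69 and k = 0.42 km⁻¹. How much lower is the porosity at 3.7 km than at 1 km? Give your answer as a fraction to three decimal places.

0.307

φ(1) = 0.69·e^(−0.42×1) = 0.4534
φ(3.7) = 0.69·e^(−0.42×3.7) = 0.1459
Δφ = 0.4534 − 0.1459 = 0.3075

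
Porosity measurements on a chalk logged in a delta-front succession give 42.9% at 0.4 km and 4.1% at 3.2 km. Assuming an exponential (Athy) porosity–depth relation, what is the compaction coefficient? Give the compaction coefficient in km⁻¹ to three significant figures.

0.839 km⁻¹

Athy: phi(Z) = phi₀ e^(−βZ) ⇒ phi₁/phi₂ = e^{β(Z₂−Z₁)} ⇒ β = ln(phi₁/phi₂)/(Z₂−Z₁)
β = ln(0.429/0.041) / (3.2 − 0.4) = ln(10.46) / 2.8 = 2.3479 / 2.8 = 0.8385 km⁻¹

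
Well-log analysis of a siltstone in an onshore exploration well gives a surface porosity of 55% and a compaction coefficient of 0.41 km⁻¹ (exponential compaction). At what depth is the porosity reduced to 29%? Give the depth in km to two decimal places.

1.56 km

Invert Athy's law: z = ln(φ₀/φ) / β
z = ln(0.55/0.29) / 0.41 = ln(1.897) / 0.41 = 0.6400 / 0.41 = 1.561 km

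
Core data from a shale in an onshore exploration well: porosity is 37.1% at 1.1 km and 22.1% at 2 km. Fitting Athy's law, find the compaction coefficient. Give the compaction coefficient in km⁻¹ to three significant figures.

Athy: φ(d) = φ₀ e^(−βd) ⇒ φ₁/φ₂ = e^{β(d₂−d₁)} ⇒ β = ln(φ₁/φ₂)/(d₂−d₁)
β = ln(0.371/0.221) / (2 − 1.1) = ln(1.679) / 0.9 = 0.5180 / 0.9 = 0.5756 km⁻¹

0.576 km⁻¹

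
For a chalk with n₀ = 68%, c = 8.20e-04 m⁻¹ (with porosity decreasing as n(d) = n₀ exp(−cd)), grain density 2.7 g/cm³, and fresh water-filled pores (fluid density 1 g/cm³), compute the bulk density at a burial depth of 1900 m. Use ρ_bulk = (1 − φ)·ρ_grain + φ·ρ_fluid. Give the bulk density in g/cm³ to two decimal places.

2.46 g/cm³

Working in km (1 km = 1000 m; c in km⁻¹ = c in m⁻¹ × 1000):
Porosity at depth: n = 0.68·exp(−0.82×1.9) = 0.68×0.2106 = 0.1432
Bulk density: ρ_b = (1−n)ρ_g + n·ρ_f = 0.8568×2.7 + 0.1432×1
       = 2.313 + 0.143 = 2.457 g/cm³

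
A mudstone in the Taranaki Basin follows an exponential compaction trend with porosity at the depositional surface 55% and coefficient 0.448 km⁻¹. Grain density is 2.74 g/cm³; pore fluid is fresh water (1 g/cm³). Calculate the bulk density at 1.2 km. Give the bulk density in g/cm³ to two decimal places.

2.18 g/cm³

Porosity at depth: phi = 0.55·exp(−0.448×1.2) = 0.55×0.5841 = 0.3213
Bulk density: ρ_b = (1−phi)ρ_g + phi·ρ_f = 0.6787×2.74 + 0.3213×1
       = 1.860 + 0.321 = 2.181 g/cm³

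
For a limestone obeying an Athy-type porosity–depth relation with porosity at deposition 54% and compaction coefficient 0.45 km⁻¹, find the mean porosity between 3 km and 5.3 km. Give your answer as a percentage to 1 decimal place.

8.7%

⟨φ⟩ = (1/(Z₂−Z₁)) ∫ φ₀ e^(−kZ) dZ = φ₀·(e^(−k·Z₁) − e^(−k·Z₂)) / (k·(Z₂−Z₁))
e^(−0.45×3) = 0.2592; e^(−0.45×5.3) = 0.0921
⟨φ⟩ = 0.54 × (0.2592 − 0.0921) / (0.45 × 2.3) = 0.54 × 0.1615 = 0.0872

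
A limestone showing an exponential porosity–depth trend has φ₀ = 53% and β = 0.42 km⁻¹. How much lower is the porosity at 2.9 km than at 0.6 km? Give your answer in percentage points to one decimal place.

25.5 percentage points

φ(0.6) = 0.53·e^(−0.42×0.6) = 0.4119
φ(2.9) = 0.53·e^(−0.42×2.9) = 0.1568
Δφ = 0.4119 − 0.1568 = 0.2552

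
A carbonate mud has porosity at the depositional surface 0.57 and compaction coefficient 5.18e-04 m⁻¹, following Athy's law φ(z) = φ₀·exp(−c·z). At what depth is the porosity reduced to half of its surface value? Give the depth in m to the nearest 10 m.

Working in km (1 km = 1000 m; c in km⁻¹ = c in m⁻¹ × 1000):
φ/φ₀ = 1/2 ⇒ exp(−c·z) = 1/2 ⇒ z = ln(2) / c
z = 0.6931 / 0.518 = 1.338 km

1340 m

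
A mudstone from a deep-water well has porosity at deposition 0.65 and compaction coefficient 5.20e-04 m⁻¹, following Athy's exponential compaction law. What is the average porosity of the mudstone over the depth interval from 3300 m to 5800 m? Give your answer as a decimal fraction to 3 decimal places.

0.065

Working in km (1 km = 1000 m; k in km⁻¹ = k in m⁻¹ × 1000):
⟨φ⟩ = (1/(d₂−d₁)) ∫ φ₀ e^(−kd) dd = φ₀·(e^(−k·d₁) − e^(−k·d₂)) / (k·(d₂−d₁))
e^(−0.52×3.3) = 0.1798; e^(−0.52×5.8) = 0.0490
⟨φ⟩ = 0.65 × (0.1798 − 0.0490) / (0.52 × 2.5) = 0.65 × 0.1006 = 0.0654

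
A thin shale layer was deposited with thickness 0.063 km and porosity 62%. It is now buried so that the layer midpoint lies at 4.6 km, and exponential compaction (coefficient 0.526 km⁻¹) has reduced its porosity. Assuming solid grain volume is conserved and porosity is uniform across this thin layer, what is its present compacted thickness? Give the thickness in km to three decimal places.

0.025 km

Porosity at 4.6 km: phi = 0.62·exp(−0.526×4.6) = 0.0552
Solid-volume conservation: h(1−phi) = h₀(1−phi₀) ⇒ h = h₀·(1−phi₀)/(1−phi)
h = 0.063 × (1 − 0.62)/(1 − 0.0552) = 0.063 × 0.4022 = 0.0253 km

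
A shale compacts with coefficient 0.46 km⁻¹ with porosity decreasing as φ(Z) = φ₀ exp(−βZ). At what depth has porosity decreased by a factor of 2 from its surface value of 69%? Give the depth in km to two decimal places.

1.51 km

φ/φ₀ = 1/2 ⇒ exp(−β·Z) = 1/2 ⇒ Z = ln(2) / β
Z = 0.6931 / 0.46 = 1.507 km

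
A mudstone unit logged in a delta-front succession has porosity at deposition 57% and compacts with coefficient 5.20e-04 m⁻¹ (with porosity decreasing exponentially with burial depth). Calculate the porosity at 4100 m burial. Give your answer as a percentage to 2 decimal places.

Working in km (1 km = 1000 m; β in km⁻¹ = β in m⁻¹ × 1000):
phi = phi₀·exp(−β·z) = 0.57 × exp(−0.52 × 4.1) = 0.57 × exp(−2.132)
  = 0.57 × 0.1186 = 0.0676

6.76%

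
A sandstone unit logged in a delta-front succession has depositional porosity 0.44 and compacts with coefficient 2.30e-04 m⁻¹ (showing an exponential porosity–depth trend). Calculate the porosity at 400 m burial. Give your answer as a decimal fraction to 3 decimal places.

0.401

Working in km (1 km = 1000 m; c in km⁻¹ = c in m⁻¹ × 1000):
φ = φ₀·exp(−c·d) = 0.44 × exp(−0.23 × 0.4) = 0.44 × exp(−0.092)
  = 0.44 × 0.9121 = 0.4013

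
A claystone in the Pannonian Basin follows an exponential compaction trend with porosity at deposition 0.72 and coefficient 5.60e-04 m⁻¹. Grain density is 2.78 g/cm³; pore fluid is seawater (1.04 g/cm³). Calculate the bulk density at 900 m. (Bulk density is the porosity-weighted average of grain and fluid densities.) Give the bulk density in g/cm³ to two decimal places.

Working in km (1 km = 1000 m; β in km⁻¹ = β in m⁻¹ × 1000):
Porosity at depth: phi = 0.72·exp(−0.56×0.9) = 0.72×0.6041 = 0.4350
Bulk density: ρ_b = (1−phi)ρ_g + phi·ρ_f = 0.5650×2.78 + 0.4350×1.04
       = 1.571 + 0.452 = 2.023 g/cm³

2.02 g/cm³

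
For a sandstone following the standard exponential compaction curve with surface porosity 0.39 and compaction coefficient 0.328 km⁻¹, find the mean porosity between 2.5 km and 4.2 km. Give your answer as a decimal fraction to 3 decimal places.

0.132

⟨phi⟩ = (1/(z₂−z₁)) ∫ phi₀ e^(−cz) dz = phi₀·(e^(−c·z₁) − e^(−c·z₂)) / (c·(z₂−z₁))
e^(−0.328×2.5) = 0.4404; e^(−0.328×4.2) = 0.2522
⟨phi⟩ = 0.39 × (0.4404 − 0.2522) / (0.328 × 1.7) = 0.39 × 0.3376 = 0.1317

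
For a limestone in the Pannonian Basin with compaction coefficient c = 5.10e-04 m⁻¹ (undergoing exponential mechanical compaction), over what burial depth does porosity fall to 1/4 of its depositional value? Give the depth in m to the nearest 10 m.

2720 m

Working in km (1 km = 1000 m; c in km⁻¹ = c in m⁻¹ × 1000):
φ/φ₀ = 1/4 ⇒ exp(−c·z) = 1/4 ⇒ z = ln(4) / c
z = 1.3863 / 0.51 = 2.718 km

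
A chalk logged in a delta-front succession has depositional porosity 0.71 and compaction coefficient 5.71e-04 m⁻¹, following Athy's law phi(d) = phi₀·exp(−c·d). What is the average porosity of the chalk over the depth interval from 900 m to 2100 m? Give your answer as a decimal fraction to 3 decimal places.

Working in km (1 km = 1000 m; c in km⁻¹ = c in m⁻¹ × 1000):
⟨phi⟩ = (1/(d₂−d₁)) ∫ phi₀ e^(−cd) dd = phi₀·(e^(−c·d₁) − e^(−c·d₂)) / (c·(d₂−d₁))
e^(−0.571×0.9) = 0.5982; e^(−0.571×2.1) = 0.3015
⟨phi⟩ = 0.71 × (0.5982 − 0.3015) / (0.571 × 1.2) = 0.71 × 0.4330 = 0.3074

0.307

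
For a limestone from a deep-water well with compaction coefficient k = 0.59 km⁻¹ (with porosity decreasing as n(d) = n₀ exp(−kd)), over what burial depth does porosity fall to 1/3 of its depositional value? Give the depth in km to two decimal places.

n/n₀ = 1/3 ⇒ exp(−k·d) = 1/3 ⇒ d = ln(3) / k
d = 1.0986 / 0.59 = 1.862 km

1.86 km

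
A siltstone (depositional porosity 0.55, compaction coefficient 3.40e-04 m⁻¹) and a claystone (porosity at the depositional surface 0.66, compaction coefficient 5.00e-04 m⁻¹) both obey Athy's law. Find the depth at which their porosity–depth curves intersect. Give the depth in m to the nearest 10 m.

1140 m

Working in km (1 km = 1000 m; c in km⁻¹ = c in m⁻¹ × 1000):
Set phi₀ₐ e^(−cₐd) = phi₀ᵦ e^(−cᵦd) ⇒ ln(phi₀ₐ/phi₀ᵦ) = (cₐ − cᵦ)·d
d = ln(0.55/0.66) / (0.34 − 0.5) = -0.1823 / -0.16 = 1.140 km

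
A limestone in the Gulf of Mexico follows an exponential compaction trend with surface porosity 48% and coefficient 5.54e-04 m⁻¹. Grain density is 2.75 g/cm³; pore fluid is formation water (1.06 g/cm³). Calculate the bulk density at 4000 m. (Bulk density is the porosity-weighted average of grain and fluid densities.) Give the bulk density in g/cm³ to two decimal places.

2.66 g/cm³

Working in km (1 km = 1000 m; β in km⁻¹ = β in m⁻¹ × 1000):
Porosity at depth: n = 0.48·exp(−0.554×4) = 0.48×0.1090 = 0.0523
Bulk density: ρ_b = (1−n)ρ_g + n·ρ_f = 0.9477×2.75 + 0.0523×1.06
       = 2.606 + 0.055 = 2.662 g/cm³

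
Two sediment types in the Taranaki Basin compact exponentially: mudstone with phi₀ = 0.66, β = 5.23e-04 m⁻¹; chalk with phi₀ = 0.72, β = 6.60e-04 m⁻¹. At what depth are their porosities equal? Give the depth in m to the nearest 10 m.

640 m

Working in km (1 km = 1000 m; β in km⁻¹ = β in m⁻¹ × 1000):
Set phi₀ₐ e^(−βₐd) = phi₀ᵦ e^(−βᵦd) ⇒ ln(phi₀ₐ/phi₀ᵦ) = (βₐ − βᵦ)·d
d = ln(0.66/0.72) / (0.523 − 0.66) = -0.0870 / -0.137 = 0.635 km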